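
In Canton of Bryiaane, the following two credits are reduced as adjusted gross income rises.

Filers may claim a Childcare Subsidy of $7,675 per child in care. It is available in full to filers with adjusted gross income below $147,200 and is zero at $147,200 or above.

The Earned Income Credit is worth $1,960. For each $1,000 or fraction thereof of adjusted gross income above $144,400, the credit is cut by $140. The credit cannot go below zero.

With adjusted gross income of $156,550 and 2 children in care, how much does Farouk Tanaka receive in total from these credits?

$140

Childcare Subsidy: base = 2 × $7,675 = $15,350. $156,550 meets or exceeds the $147,200 cutoff, so the credit is $0.
Earned Income Credit: income exceeds $144,400 by $12,150, which is 13 full-or-partial $1,000 increments; reduction = 13 × $140 = $1,820, leaving $140.
Total: $0 + $140 = $140.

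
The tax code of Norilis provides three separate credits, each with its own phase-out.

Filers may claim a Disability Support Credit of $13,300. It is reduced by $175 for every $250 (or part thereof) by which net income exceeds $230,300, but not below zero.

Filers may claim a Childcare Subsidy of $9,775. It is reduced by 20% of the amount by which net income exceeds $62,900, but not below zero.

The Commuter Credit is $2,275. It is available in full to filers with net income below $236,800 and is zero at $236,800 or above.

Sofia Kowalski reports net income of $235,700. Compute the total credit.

Disability Support Credit: income exceeds $230,300 by $5,400, which is 22 full-or-partial $250 increments; reduction = 22 × $175 = $3,850, leaving $9,450.
Childcare Subsidy: 20% of the $172,800 excess over $62,900 is $34,560 ≥ base, so the credit is $0.
Commuter Credit: $235,700 is below the $236,800 cutoff, so the full $2,275 applies.
Total: $9,450 + $0 + $2,275 = $11,725.

$11,725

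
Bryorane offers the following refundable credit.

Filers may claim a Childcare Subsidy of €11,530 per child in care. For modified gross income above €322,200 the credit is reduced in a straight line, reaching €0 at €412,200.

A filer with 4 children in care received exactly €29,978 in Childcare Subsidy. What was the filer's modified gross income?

Full credit = 4 × €11,530 = €46,120.
€29,978 is 29,978/46,120 of the full €46,120, so 16,142/46,120 of the €90,000 range has been used: income = €322,200 + €90,000 × 16,142/46,120 = €353,700.

€353,700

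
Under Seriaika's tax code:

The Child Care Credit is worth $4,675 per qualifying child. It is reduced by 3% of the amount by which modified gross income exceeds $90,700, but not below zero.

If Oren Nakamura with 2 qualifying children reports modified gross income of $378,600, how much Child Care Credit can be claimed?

Child Care Credit: base = 2 × $4,675 = $9,350. 3% of the $287,900 excess over $90,700 is $8,637; credit = $9,350 − $8,637 = $713.

$713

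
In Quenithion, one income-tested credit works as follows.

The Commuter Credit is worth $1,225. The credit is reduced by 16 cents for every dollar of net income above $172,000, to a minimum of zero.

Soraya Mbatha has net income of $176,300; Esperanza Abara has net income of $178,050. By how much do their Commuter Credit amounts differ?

Soraya ($176,300): Commuter Credit: 16% of the $4,300 excess over $172,000 is $688; credit = $1,225 − $688 = $537.
Esperanza ($178,050): Commuter Credit: 16% of the $6,050 excess over $172,000 is $968; credit = $1,225 − $968 = $257.
Difference: |$537 − $257| = $280.

$280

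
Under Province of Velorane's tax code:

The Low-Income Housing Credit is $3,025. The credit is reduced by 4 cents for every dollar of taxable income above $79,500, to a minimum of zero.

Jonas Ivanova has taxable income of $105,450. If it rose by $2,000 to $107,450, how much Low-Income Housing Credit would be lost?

At $105,450 — 4% of the $25,950 excess over $79,500 is $1,038; credit = $3,025 − $1,038 = $1,987.
At $107,450 — 4% of the $27,950 excess over $79,500 is $1,118; credit = $3,025 − $1,118 = $1,907.
Lost: $1,987 − $1,907 = $80.

$80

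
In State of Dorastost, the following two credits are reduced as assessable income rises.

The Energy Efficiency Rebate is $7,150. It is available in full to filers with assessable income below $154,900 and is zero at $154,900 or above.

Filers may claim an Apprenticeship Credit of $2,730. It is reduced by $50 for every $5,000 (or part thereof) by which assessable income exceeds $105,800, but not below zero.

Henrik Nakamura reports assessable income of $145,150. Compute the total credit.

$9,480

Energy Efficiency Rebate: $145,150 is below the $154,900 cutoff, so the full $7,150 applies.
Apprenticeship Credit: income exceeds $105,800 by $39,350, which is 8 full-or-partial $5,000 increments; reduction = 8 × $50 = $400, leaving $2,330.
Total: $7,150 + $2,330 = $9,480.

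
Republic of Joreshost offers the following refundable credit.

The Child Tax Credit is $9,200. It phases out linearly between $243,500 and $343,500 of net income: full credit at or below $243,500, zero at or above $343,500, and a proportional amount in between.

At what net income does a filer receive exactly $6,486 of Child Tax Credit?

$273,000

$6,486 is 6,486/9,200 of the full $9,200, so 2,714/9,200 of the $100,000 range has been used: income = $243,500 + $100,000 × 2,714/9,200 = $273,000.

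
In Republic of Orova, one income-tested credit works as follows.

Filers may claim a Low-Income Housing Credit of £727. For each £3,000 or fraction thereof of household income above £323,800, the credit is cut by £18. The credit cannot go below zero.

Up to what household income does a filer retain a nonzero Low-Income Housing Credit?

After 40 increments the reduction is 40 × £18 = £720, leaving £7; one more increment wipes it out. Increment 40 ends at excess 40 × £3,000 = £120,000, so the highest qualifying income is £323,800 + £120,000 = £443,800.

£443,800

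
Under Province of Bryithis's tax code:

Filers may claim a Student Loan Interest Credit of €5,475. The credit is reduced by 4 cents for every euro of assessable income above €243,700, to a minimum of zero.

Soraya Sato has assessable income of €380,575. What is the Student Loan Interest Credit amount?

€0

Student Loan Interest Credit: 4% of the €136,875 excess over €243,700 is €5,475 ≥ base, so the credit is €0.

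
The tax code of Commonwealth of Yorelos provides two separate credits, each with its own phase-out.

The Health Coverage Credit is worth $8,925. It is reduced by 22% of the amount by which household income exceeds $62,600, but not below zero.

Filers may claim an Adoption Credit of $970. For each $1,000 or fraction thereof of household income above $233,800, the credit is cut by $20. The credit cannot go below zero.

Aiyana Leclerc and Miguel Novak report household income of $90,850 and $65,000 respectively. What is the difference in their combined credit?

Aiyana ($90,850): Health Coverage Credit: 22% of the $28,250 excess over $62,600 is $6,215; credit = $8,925 − $6,215 = $2,710. Adoption Credit: $90,850 is at or below the $233,800 threshold, so the full $970 applies. total $2,710 + $970 = $3,680
Miguel ($65,000): Health Coverage Credit: 22% of the $2,400 excess over $62,600 is $528; credit = $8,925 − $528 = $8,397. Adoption Credit: $65,000 is at or below the $233,800 threshold, so the full $970 applies. total $8,397 + $970 = $9,367
Difference: |$3,680 − $9,367| = $5,687.

$5,687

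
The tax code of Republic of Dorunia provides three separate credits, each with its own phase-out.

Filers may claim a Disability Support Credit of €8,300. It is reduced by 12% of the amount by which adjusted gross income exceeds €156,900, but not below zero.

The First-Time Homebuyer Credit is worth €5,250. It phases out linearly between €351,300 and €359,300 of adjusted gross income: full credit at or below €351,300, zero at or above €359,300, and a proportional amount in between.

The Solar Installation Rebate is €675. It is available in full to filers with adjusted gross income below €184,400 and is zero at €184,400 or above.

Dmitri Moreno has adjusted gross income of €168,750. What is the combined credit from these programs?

€12,803

Disability Support Credit: 12% of the €11,850 excess over €156,900 is €1,422; credit = €8,300 − €1,422 = €6,878.
First-Time Homebuyer Credit: €168,750 is at or below the €351,300 threshold, so the full €5,250 applies.
Solar Installation Rebate: €168,750 is below the €184,400 cutoff, so the full €675 applies.
Total: €6,878 + €5,250 + €675 = €12,803.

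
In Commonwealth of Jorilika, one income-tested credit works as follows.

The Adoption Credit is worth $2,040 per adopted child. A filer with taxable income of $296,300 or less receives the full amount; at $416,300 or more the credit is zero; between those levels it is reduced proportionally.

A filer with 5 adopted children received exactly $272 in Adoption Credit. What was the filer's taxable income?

$413,100

Full credit = 5 × $2,040 = $10,200.
$272 is 272/10,200 of the full $10,200, so 9,928/10,200 of the $120,000 range has been used: income = $296,300 + $120,000 × 9,928/10,200 = $413,100.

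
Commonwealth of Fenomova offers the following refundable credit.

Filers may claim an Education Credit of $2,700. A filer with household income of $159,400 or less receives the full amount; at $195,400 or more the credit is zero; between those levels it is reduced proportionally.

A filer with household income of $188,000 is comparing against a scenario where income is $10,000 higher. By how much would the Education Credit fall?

At $188,000 — $188,000 is $28,600 into a $36,000 phase-out range, leaving 7,400/36,000 of the credit: $2,700 × 7,400/36,000 = $555.
At $198,000 — $198,000 is at or above $195,400, so the credit is $0.
Lost: $555 − $0 = $555.

$555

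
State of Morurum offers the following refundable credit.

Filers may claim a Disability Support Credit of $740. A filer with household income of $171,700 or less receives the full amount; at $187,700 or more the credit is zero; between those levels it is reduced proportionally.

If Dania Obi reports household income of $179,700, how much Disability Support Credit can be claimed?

$370

Disability Support Credit: $179,700 is $8,000 into a $16,000 phase-out range, leaving 8,000/16,000 of the credit: $740 × 8,000/16,000 = $370.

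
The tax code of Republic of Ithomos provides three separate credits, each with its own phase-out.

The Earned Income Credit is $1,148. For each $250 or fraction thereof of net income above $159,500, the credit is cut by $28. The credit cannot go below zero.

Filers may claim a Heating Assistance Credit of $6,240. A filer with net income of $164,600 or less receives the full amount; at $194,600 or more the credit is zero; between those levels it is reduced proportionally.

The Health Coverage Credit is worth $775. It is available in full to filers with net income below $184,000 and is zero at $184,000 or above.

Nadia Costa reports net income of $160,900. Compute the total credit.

$7,995

Earned Income Credit: income exceeds $159,500 by $1,400, which is 6 full-or-partial $250 increments; reduction = 6 × $28 = $168, leaving $980.
Heating Assistance Credit: $160,900 is at or below the $164,600 threshold, so the full $6,240 applies.
Health Coverage Credit: $160,900 is below the $184,000 cutoff, so the full $775 applies.
Total: $980 + $6,240 + $775 = $7,995.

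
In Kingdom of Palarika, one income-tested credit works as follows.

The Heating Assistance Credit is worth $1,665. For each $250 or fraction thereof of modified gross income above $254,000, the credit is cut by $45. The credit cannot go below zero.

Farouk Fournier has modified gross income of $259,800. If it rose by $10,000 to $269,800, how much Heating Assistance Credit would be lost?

At $259,800 — income exceeds $254,000 by $5,800, which is 24 full-or-partial $250 increments; reduction = 24 × $45 = $1,080, leaving $585.
At $269,800 — income exceeds $254,000 by $15,800 → 64 increments × $45 = $2,880 ≥ base, so the credit is $0.
Lost: $585 − $0 = $585.

$585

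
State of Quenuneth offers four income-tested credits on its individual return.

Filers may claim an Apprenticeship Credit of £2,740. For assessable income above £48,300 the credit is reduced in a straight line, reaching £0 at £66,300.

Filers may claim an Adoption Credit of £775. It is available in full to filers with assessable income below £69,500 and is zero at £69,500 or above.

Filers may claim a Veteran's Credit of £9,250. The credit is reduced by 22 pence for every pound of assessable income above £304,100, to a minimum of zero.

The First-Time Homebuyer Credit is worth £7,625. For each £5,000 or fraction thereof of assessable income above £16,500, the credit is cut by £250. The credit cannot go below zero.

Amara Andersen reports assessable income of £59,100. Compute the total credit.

Apprenticeship Credit: £59,100 is £10,800 into a £18,000 phase-out range, leaving 7,200/18,000 of the credit: £2,740 × 7,200/18,000 = £1,096.
Adoption Credit: £59,100 is below the £69,500 cutoff, so the full £775 applies.
Veteran's Credit: £59,100 is at or below the £304,100 threshold, so the full £9,250 applies.
First-Time Homebuyer Credit: income exceeds £16,500 by £42,600, which is 9 full-or-partial £5,000 increments; reduction = 9 × £250 = £2,250, leaving £5,375.
Total: £1,096 + £775 + £9,250 + £5,375 = £16,496.

£16,496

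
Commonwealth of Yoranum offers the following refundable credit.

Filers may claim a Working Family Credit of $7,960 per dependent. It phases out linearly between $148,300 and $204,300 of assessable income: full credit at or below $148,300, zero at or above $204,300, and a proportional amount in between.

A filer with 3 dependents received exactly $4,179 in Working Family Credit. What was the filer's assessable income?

$194,500

Full credit = 3 × $7,960 = $23,880.
$4,179 is 4,179/23,880 of the full $23,880, so 19,701/23,880 of the $56,000 range has been used: income = $148,300 + $56,000 × 19,701/23,880 = $194,500.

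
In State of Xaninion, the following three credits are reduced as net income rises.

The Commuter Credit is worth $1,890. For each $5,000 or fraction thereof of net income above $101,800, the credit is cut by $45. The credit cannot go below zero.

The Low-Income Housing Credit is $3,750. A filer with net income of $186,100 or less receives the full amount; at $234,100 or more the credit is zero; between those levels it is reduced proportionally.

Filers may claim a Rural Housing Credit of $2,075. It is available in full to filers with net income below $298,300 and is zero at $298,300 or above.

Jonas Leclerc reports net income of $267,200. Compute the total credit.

$2,435

Commuter Credit: income exceeds $101,800 by $165,400, which is 34 full-or-partial $5,000 increments; reduction = 34 × $45 = $1,530, leaving $360.
Low-Income Housing Credit: $267,200 is at or above $234,100, so the credit is $0.
Rural Housing Credit: $267,200 is below the $298,300 cutoff, so the full $2,075 applies.
Total: $360 + $0 + $2,075 = $2,435.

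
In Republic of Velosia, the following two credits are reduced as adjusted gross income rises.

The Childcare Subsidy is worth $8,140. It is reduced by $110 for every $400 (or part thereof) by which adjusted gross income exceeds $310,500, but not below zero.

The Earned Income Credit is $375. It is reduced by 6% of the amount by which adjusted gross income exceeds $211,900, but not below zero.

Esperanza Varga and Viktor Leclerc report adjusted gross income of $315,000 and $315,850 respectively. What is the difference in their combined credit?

Esperanza ($315,000): Childcare Subsidy: income exceeds $310,500 by $4,500, which is 12 full-or-partial $400 increments; reduction = 12 × $110 = $1,320, leaving $6,820. Earned Income Credit: 6% of the $103,100 excess over $211,900 is $6,186 ≥ base, so the credit is $0. total $6,820 + $0 = $6,820
Viktor ($315,850): Childcare Subsidy: income exceeds $310,500 by $5,350, which is 14 full-or-partial $400 increments; reduction = 14 × $110 = $1,540, leaving $6,600. Earned Income Credit: 6% of the $103,950 excess over $211,900 is $6,237 ≥ base, so the credit is $0. total $6,600 + $0 = $6,600
Difference: |$6,820 − $6,600| = $220.

$220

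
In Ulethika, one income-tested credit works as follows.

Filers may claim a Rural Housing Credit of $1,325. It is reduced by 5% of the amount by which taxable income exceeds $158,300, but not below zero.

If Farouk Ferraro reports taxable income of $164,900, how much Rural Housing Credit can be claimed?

$995

Rural Housing Credit: 5% of the $6,600 excess over $158,300 is $330; credit = $1,325 − $330 = $995.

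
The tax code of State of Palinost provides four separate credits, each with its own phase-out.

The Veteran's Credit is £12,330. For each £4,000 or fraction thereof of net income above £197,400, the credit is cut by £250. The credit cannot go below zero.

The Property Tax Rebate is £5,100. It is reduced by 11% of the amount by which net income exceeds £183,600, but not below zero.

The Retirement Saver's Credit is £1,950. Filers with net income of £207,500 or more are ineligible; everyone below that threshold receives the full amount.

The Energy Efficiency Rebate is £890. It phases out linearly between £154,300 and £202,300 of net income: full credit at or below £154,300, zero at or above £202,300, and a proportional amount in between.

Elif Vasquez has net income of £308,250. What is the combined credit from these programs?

Veteran's Credit: income exceeds £197,400 by £110,850, which is 28 full-or-partial £4,000 increments; reduction = 28 × £250 = £7,000, leaving £5,330.
Property Tax Rebate: 11% of the £124,650 excess over £183,600 is £13,711.50 ≥ base, so the credit is £0.
Retirement Saver's Credit: £308,250 meets or exceeds the £207,500 cutoff, so the credit is £0.
Energy Efficiency Rebate: £308,250 is at or above £202,300, so the credit is £0.
Total: £5,330 + £0 + £0 + £0 = £5,330.

£5,330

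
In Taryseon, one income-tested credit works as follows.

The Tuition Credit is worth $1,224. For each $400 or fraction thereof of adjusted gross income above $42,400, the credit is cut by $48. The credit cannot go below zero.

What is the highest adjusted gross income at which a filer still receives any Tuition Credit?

After 25 increments the reduction is 25 × $48 = $1,200, leaving $24; one more increment wipes it out. Increment 25 ends at excess 25 × $400 = $10,000, so the highest qualifying income is $42,400 + $10,000 = $52,400.

$52,400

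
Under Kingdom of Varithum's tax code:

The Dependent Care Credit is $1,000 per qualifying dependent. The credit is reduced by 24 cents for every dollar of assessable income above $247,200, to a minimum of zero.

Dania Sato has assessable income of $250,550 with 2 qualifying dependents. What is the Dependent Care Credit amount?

Dependent Care Credit: base = 2 × $1,000 = $2,000. 24% of the $3,350 excess over $247,200 is $804; credit = $2,000 − $804 = $1,196.

$1,196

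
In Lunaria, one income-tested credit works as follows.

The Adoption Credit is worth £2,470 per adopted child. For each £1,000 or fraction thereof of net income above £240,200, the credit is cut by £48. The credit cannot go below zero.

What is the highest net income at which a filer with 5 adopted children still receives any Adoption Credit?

Full credit = 5 × £2,470 = £12,350.
After 257 increments the reduction is 257 × £48 = £12,336, leaving £14; one more increment wipes it out. Increment 257 ends at excess 257 × £1,000 = £257,000, so the highest qualifying income is £240,200 + £257,000 = £497,200.

£497,200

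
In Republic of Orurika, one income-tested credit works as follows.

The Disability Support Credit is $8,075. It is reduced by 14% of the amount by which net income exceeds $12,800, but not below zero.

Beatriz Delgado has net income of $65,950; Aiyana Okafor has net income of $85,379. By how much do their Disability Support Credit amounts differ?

$634

Beatriz ($65,950): Disability Support Credit: 14% of the $53,150 excess over $12,800 is $7,441; credit = $8,075 − $7,441 = $634.
Aiyana ($85,379): Disability Support Credit: 14% of the $72,579 excess over $12,800 is $10,161.06 ≥ base, so the credit is $0.
Difference: |$634 − $0| = $634.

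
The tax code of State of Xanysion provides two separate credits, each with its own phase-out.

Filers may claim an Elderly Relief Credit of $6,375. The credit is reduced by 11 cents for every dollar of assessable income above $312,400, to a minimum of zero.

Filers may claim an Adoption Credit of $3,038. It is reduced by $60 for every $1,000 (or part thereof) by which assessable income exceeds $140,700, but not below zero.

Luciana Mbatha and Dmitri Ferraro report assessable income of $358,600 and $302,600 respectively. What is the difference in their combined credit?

Luciana ($358,600): Elderly Relief Credit: 11% of the $46,200 excess over $312,400 is $5,082; credit = $6,375 − $5,082 = $1,293. Adoption Credit: income exceeds $140,700 by $217,900 → 218 increments × $60 = $13,080 ≥ base, so the credit is $0. total $1,293 + $0 = $1,293
Dmitri ($302,600): Elderly Relief Credit: $302,600 is at or below the $312,400 threshold, so the full $6,375 applies. Adoption Credit: income exceeds $140,700 by $161,900 → 162 increments × $60 = $9,720 ≥ base, so the credit is $0. total $6,375 + $0 = $6,375
Difference: |$1,293 − $6,375| = $5,082.

$5,082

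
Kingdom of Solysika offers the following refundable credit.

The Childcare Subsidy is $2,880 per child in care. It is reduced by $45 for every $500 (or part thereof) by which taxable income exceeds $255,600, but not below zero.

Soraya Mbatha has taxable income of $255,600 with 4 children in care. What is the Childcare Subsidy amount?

Childcare Subsidy: base = 4 × $2,880 = $11,520. $255,600 is at or below the $255,600 threshold, so the full $11,520 applies.

$11,520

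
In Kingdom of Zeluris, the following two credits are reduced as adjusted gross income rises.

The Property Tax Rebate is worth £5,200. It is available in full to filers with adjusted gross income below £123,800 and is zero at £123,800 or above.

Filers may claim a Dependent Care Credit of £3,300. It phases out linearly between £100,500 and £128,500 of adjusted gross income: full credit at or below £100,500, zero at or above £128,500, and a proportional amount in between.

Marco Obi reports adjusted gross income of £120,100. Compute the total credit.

£6,190

Property Tax Rebate: £120,100 is below the £123,800 cutoff, so the full £5,200 applies.
Dependent Care Credit: £120,100 is £19,600 into a £28,000 phase-out range, leaving 8,400/28,000 of the credit: £3,300 × 8,400/28,000 = £990.
Total: £5,200 + £990 = £6,190.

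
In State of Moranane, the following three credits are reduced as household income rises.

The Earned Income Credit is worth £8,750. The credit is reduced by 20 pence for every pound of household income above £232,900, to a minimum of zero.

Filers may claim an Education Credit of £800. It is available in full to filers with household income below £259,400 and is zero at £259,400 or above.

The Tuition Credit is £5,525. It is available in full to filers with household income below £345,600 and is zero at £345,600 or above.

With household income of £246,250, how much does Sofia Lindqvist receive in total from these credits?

Earned Income Credit: 20% of the £13,350 excess over £232,900 is £2,670; credit = £8,750 − £2,670 = £6,080.
Education Credit: £246,250 is below the £259,400 cutoff, so the full £800 applies.
Tuition Credit: £246,250 is below the £345,600 cutoff, so the full £5,525 applies.
Total: £6,080 + £800 + £5,525 = £12,405.

£12,405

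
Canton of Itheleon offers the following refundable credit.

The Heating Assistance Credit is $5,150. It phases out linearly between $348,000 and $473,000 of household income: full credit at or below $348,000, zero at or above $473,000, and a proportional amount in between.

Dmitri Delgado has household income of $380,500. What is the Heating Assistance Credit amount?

Heating Assistance Credit: $380,500 is $32,500 into a $125,000 phase-out range, leaving 92,500/125,000 of the credit: $5,150 × 92,500/125,000 = $3,811.

$3,811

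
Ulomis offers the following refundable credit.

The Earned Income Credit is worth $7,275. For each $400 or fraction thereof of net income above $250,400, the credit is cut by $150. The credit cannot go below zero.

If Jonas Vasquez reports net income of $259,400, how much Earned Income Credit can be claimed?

$3,825

Earned Income Credit: income exceeds $250,400 by $9,000, which is 23 full-or-partial $400 increments; reduction = 23 × $150 = $3,450, leaving $3,825.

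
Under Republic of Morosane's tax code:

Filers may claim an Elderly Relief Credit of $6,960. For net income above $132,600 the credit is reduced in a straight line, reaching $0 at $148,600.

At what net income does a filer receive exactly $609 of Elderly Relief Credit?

$609 is 609/6,960 of the full $6,960, so 6,351/6,960 of the $16,000 range has been used: income = $132,600 + $16,000 × 6,351/6,960 = $147,200.

$147,200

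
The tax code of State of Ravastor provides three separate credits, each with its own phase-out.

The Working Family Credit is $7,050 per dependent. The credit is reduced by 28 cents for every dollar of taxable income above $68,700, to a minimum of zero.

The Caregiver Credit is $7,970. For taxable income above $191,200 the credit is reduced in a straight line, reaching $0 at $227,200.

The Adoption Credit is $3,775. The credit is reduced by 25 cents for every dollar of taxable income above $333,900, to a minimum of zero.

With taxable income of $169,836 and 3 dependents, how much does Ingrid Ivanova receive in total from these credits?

Working Family Credit: base = 3 × $7,050 = $21,150. 28% of the $101,136 excess over $68,700 is $28,318.08 ≥ base, so the credit is $0.
Caregiver Credit: $169,836 is at or below the $191,200 threshold, so the full $7,970 applies.
Adoption Credit: $169,836 is at or below the $333,900 threshold, so the full $3,775 applies.
Total: $0 + $7,970 + $3,775 = $11,745.

$11,745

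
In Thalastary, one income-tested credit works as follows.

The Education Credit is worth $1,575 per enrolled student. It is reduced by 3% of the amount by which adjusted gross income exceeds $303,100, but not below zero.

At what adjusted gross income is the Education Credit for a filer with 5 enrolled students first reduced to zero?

Full credit = 5 × $1,575 = $7,875.
The credit falls by 3% of each dollar above $303,100, so it reaches zero when the excess is $7,875 / 3% = $262,500: income = $303,100 + $262,500 = $565,600.

$565,600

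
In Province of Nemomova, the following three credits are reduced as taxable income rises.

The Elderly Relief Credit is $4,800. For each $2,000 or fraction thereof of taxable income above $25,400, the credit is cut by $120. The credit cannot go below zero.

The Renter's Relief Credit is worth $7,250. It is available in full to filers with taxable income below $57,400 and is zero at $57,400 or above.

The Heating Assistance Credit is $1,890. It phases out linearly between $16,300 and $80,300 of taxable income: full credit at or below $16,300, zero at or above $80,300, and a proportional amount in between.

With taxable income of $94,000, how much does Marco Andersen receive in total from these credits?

$600

Elderly Relief Credit: income exceeds $25,400 by $68,600, which is 35 full-or-partial $2,000 increments; reduction = 35 × $120 = $4,200, leaving $600.
Renter's Relief Credit: $94,000 meets or exceeds the $57,400 cutoff, so the credit is $0.
Heating Assistance Credit: $94,000 is at or above $80,300, so the credit is $0.
Total: $600 + $0 + $0 = $600.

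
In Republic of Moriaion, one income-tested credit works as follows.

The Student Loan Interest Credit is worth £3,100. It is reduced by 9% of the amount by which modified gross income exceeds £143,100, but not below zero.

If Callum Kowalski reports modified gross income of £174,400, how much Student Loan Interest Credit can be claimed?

£283

Student Loan Interest Credit: 9% of the £31,300 excess over £143,100 is £2,817; credit = £3,100 − £2,817 = £283.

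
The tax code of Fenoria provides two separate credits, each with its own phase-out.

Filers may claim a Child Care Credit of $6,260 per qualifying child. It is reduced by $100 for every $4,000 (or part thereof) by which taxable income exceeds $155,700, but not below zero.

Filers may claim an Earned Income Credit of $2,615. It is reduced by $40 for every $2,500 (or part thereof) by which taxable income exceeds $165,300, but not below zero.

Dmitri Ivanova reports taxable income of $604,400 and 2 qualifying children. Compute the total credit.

Child Care Credit: base = 2 × $6,260 = $12,520. income exceeds $155,700 by $448,700, which is 113 full-or-partial $4,000 increments; reduction = 113 × $100 = $11,300, leaving $1,220.
Earned Income Credit: income exceeds $165,300 by $439,100 → 176 increments × $40 = $7,040 ≥ base, so the credit is $0.
Total: $1,220 + $0 = $1,220.

$1,220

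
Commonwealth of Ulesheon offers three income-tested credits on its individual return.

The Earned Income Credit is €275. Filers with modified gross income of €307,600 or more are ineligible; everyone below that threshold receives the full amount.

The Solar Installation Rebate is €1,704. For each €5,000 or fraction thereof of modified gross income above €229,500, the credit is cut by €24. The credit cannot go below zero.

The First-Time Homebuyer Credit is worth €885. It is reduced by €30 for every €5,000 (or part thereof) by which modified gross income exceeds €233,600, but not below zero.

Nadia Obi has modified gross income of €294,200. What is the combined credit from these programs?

Earned Income Credit: €294,200 is below the €307,600 cutoff, so the full €275 applies.
Solar Installation Rebate: income exceeds €229,500 by €64,700, which is 13 full-or-partial €5,000 increments; reduction = 13 × €24 = €312, leaving €1,392.
First-Time Homebuyer Credit: income exceeds €233,600 by €60,600, which is 13 full-or-partial €5,000 increments; reduction = 13 × €30 = €390, leaving €495.
Total: €275 + €1,392 + €495 = €2,162.

€2,162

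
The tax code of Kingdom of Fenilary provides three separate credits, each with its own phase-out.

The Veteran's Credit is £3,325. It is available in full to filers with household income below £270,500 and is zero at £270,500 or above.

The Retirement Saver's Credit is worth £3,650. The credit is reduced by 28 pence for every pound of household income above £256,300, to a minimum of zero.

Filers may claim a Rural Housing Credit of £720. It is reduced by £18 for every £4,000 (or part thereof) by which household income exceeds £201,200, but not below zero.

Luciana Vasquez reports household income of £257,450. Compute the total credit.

£7,103

Veteran's Credit: £257,450 is below the £270,500 cutoff, so the full £3,325 applies.
Retirement Saver's Credit: 28% of the £1,150 excess over £256,300 is £322; credit = £3,650 − £322 = £3,328.
Rural Housing Credit: income exceeds £201,200 by £56,250, which is 15 full-or-partial £4,000 increments; reduction = 15 × £18 = £270, leaving £450.
Total: £3,325 + £3,328 + £450 = £7,103.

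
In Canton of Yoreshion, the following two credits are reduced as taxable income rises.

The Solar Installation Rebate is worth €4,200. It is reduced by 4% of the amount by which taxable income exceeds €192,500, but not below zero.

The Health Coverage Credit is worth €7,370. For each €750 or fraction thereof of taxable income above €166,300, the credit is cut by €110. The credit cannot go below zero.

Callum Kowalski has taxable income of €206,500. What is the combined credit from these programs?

Solar Installation Rebate: 4% of the €14,000 excess over €192,500 is €560; credit = €4,200 − €560 = €3,640.
Health Coverage Credit: income exceeds €166,300 by €40,200, which is 54 full-or-partial €750 increments; reduction = 54 × €110 = €5,940, leaving €1,430.
Total: €3,640 + €1,430 = €5,070.

€5,070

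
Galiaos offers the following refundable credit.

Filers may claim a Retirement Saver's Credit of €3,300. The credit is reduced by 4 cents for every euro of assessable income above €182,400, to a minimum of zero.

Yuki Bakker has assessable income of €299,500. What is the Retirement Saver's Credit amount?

€0

Retirement Saver's Credit: 4% of the €117,100 excess over €182,400 is €4,684 ≥ base, so the credit is €0.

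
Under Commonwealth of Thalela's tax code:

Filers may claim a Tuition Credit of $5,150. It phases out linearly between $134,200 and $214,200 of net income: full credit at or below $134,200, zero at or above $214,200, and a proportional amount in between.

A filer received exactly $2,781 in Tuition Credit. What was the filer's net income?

$171,000

$2,781 is 2,781/5,150 of the full $5,150, so 2,369/5,150 of the $80,000 range has been used: income = $134,200 + $80,000 × 2,369/5,150 = $171,000.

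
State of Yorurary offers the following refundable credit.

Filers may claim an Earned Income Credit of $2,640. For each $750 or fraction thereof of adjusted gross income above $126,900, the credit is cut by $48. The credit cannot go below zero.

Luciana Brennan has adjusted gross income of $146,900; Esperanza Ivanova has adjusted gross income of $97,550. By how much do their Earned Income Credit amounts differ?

$1,296

Luciana ($146,900): Earned Income Credit: income exceeds $126,900 by $20,000, which is 27 full-or-partial $750 increments; reduction = 27 × $48 = $1,296, leaving $1,344.
Esperanza ($97,550): Earned Income Credit: $97,550 is at or below the $126,900 threshold, so the full $2,640 applies.
Difference: |$1,344 − $2,640| = $1,296.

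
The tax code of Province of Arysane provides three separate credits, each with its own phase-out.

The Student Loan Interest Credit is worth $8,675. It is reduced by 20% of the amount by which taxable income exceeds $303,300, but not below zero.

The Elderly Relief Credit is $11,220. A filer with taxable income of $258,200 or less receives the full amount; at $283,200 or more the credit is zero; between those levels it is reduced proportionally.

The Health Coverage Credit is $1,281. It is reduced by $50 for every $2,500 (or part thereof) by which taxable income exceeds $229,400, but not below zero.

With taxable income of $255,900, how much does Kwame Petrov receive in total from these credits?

Student Loan Interest Credit: $255,900 is at or below the $303,300 threshold, so the full $8,675 applies.
Elderly Relief Credit: $255,900 is at or below the $258,200 threshold, so the full $11,220 applies.
Health Coverage Credit: income exceeds $229,400 by $26,500, which is 11 full-or-partial $2,500 increments; reduction = 11 × $50 = $550, leaving $731.
Total: $8,675 + $11,220 + $731 = $20,626.

$20,626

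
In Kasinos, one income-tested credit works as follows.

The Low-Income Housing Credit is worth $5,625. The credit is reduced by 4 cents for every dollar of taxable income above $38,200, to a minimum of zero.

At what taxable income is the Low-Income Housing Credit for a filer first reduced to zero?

$178,825

The credit falls by 4% of each dollar above $38,200, so it reaches zero when the excess is $5,625 / 4% = $140,625: income = $38,200 + $140,625 = $178,825.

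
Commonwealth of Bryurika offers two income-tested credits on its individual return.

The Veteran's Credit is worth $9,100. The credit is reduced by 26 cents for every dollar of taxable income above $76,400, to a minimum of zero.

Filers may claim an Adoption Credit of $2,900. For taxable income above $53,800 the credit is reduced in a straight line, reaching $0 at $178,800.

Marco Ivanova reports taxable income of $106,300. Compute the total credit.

$3,008

Veteran's Credit: 26% of the $29,900 excess over $76,400 is $7,774; credit = $9,100 − $7,774 = $1,326.
Adoption Credit: $106,300 is $52,500 into a $125,000 phase-out range, leaving 72,500/125,000 of the credit: $2,900 × 72,500/125,000 = $1,682.
Total: $1,326 + $1,682 = $3,008.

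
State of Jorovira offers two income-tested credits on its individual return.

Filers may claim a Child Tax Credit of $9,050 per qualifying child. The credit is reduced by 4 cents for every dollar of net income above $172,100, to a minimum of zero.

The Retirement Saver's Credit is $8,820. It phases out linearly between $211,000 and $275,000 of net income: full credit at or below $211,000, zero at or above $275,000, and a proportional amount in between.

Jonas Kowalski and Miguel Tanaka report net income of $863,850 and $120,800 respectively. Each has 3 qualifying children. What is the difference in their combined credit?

$35,970

Jonas ($863,850): Child Tax Credit: base = 3 × $9,050 = $27,150. 4% of the $691,750 excess over $172,100 is $27,670 ≥ base, so the credit is $0. Retirement Saver's Credit: $863,850 is at or above $275,000, so the credit is $0. total $0 + $0 = $0
Miguel ($120,800): Child Tax Credit: base = 3 × $9,050 = $27,150. $120,800 is at or below the $172,100 threshold, so the full $27,150 applies. Retirement Saver's Credit: $120,800 is at or below the $211,000 threshold, so the full $8,820 applies. total $27,150 + $8,820 = $35,970
Difference: |$0 − $35,970| = $35,970.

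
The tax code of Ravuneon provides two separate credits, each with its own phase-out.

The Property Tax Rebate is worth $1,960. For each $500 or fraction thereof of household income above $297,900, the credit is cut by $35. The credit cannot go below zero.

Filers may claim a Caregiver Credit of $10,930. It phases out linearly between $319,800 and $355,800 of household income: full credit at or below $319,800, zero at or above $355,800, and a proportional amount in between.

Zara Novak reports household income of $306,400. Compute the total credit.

$12,295

Property Tax Rebate: income exceeds $297,900 by $8,500, which is 17 full-or-partial $500 increments; reduction = 17 × $35 = $595, leaving $1,365.
Caregiver Credit: $306,400 is at or below the $319,800 threshold, so the full $10,930 applies.
Total: $1,365 + $10,930 = $12,295.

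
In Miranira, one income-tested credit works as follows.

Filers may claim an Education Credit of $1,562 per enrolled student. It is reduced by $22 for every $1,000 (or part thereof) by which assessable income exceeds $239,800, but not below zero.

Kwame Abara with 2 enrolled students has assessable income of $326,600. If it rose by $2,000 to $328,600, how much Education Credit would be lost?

$44

At $326,600 — base = 2 × $1,562 = $3,124. income exceeds $239,800 by $86,800, which is 87 full-or-partial $1,000 increments; reduction = 87 × $22 = $1,914, leaving $1,210.
At $328,600 — base = 2 × $1,562 = $3,124. income exceeds $239,800 by $88,800, which is 89 full-or-partial $1,000 increments; reduction = 89 × $22 = $1,958, leaving $1,166.
Lost: $1,210 − $1,166 = $44.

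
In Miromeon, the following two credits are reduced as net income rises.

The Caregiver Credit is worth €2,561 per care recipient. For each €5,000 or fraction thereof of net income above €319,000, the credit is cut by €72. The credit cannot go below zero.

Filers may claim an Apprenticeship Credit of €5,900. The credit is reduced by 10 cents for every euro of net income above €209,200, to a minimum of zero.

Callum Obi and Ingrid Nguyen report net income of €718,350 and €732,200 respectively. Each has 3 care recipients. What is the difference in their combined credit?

Callum (€718,350): Caregiver Credit: base = 3 × €2,561 = €7,683. income exceeds €319,000 by €399,350, which is 80 full-or-partial €5,000 increments; reduction = 80 × €72 = €5,760, leaving €1,923. Apprenticeship Credit: 10% of the €509,150 excess over €209,200 is €50,915 ≥ base, so the credit is €0. total €1,923 + €0 = €1,923
Ingrid (€732,200): Caregiver Credit: base = 3 × €2,561 = €7,683. income exceeds €319,000 by €413,200, which is 83 full-or-partial €5,000 increments; reduction = 83 × €72 = €5,976, leaving €1,707. Apprenticeship Credit: 10% of the €523,000 excess over €209,200 is €52,300 ≥ base, so the credit is €0. total €1,707 + €0 = €1,707
Difference: |€1,923 − €1,707| = €216.

€216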